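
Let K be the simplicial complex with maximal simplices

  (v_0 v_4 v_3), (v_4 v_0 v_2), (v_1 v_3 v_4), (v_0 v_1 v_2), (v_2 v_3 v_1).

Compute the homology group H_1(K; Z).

H_1 ≅ Z.

Order the vertices as v_0 < v_1 < v_2 < v_3 < v_4. Listing each simplex with vertices in this order, K has dimension 2 with simplices:

  0-simplices (5): [v_0], [v_1], [v_2], [v_3], [v_4]
  1-simplices (10): [v_0,v_1], [v_0,v_2], [v_0,v_3], [v_0,v_4], [v_1,v_2], [v_1,v_3], [v_1,v_4], [v_2,v_3], [v_2,v_4], [v_3,v_4]
  2-simplices (5): [v_0,v_1,v_2], [v_0,v_2,v_4], [v_0,v_3,v_4], [v_1,v_2,v_3], [v_1,v_3,v_4]

so the chain groups are C_0 ≅ Z^5, C_1 ≅ Z^10, C_2 ≅ Z^5.

Boundary ∂_1: C_1 → C_0 sends each edge [p,q] (with p < q) to q − p. For instance
  ∂[v_0,v_1] = [v_1] − [v_0].
The resulting 5×10 matrix has rank 4, and its Smith normal form has invariant factors (1,1,1,1).

The boundary map ∂_2: C_2 → C_1 sends each 2-simplex [p,q,r] to [q,r] − [p,r] + [p,q]. For instance
  ∂[v_0,v_2,v_4] = [v_2,v_4] − [v_0,v_4] + [v_0,v_2],
  ∂[v_1,v_3,v_4] = [v_3,v_4] − [v_1,v_4] + [v_1,v_3].
As a 10×5 matrix over Z this has rank 5, with invariant factors (1,1,1,1,1).

Computing H_k = (kernel of ∂_k) / (image of ∂_{k+1}):

  H_1: rank ker ∂_1 − rank ∂_2 = (10 − 4) − 5 = 1, and the invariant factors of ∂_2 are all 1, so H_1 = Z.

(K is a triangulation of the Möbius band.)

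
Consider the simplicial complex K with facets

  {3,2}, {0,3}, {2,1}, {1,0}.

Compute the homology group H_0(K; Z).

H_0 = Z.

Order the vertices as 0 < 1 < 2 < 3. Listing each simplex with vertices in this order, K has dimension 1 with simplices:

  0-simplices (4): [0], [1], [2], [3]
  1-simplices (4): [0,1], [0,3], [1,2], [2,3]

Hence C_0 ≅ Z^4, C_1 ≅ Z^4.

The boundary map ∂_1: C_1 → C_0 maps an edge to its endpoints' difference, ∂[p,q] = q − p.
The 4×4 boundary matrix has rank 3 and Smith normal form diag(1,1,1).

From H_k ≅ ker(∂_k) / im(∂_{k+1}) we obtain:

  H_0: rank C_0 − rank ∂_1 = 4 − 3 = 1, and the invariant factors of ∂_1 are all 1, so H_0 = Z.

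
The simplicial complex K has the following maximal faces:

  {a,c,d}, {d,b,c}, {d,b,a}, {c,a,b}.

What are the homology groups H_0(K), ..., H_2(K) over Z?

H_0 = Z,  H_1 = 0,  H_2 = Z.

We work with the vertex ordering a < b < c < d. The simplices of K, each written with vertices in increasing order, are:

  0-simplices (4): a, b, c, d
  1-simplices (6): ab, ac, ad, bc, bd, cd
  2-simplices (4): abc, abd, acd, bcd

Hence C_0 ≅ Z^4, C_1 ≅ Z^6, C_2 ≅ Z^4.

Boundary ∂_1: C_1 → C_0 maps an edge to its endpoints' difference, ∂[p,q] = q − p.
The resulting 4×6 matrix has rank 3, and its Smith normal form has invariant factors (1,1,1).

The boundary map ∂_2: C_2 → C_1 acts by ∂[p,q,r] = [q,r] − [p,r] + [p,q]. For instance
  ∂abd = bd − ad + ab,
  ∂abc = bc − ac + ab.
The 6×4 boundary matrix has rank 3 and Smith normal form diag(1,1,1).

Computing H_k = (kernel of ∂_k) / (image of ∂_{k+1}):

  H_0: rank C_0 − rank ∂_1 = 4 − 3 = 1, and the invariant factors of ∂_1 are all 1, so H_0 ≅ Z.
  H_1: rank ker ∂_1 − rank ∂_2 = (6 − 3) − 3 = 0, and the invariant factors of ∂_2 are all 1, so H_1 ≅ 0.
  H_2: rank ker ∂_2 − rank ∂_3 = (4 − 3) − 0 = 1, and there is no ∂_3, so H_2 ≅ Z.

As a check, the Euler characteristic is 4 − 6 + 4 = 2, which agrees with 1 − 0 + 1 = 2.
(K is a triangulation of the 2-sphere S^2.)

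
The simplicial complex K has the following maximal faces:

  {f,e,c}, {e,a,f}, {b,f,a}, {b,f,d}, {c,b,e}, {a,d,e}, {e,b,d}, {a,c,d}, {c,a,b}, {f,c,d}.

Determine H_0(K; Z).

We work with the vertex ordering a < b < c < d < e < f. The simplices of K, each written with vertices in increasing order, are:

  0-simplices (6): a, b, c, d, e, f
  1-simplices (15): ab, ac, ad, ae, af, bc, bd, be, bf, cd, ce, cf, de, df, ef
  2-simplices (10): abc, abf, acd, ade, aef, bce, bde, bdf, cdf, cef

so the chain groups are C_0 ≅ Z^6, C_1 ≅ Z^15, C_2 ≅ Z^10.

The boundary map ∂_1: C_1 → C_0 sends each edge [p,q] (with p < q) to q − p. For instance
  ∂ab = b − a.
The resulting 6×15 matrix has rank 5, and its Smith normal form has invariant factors (1,1,1,1,1).

∂_2: C_2 → C_1 acts by ∂[p,q,r] = [q,r] − [p,r] + [p,q]. For instance
  ∂bce = ce − be + bc,
  ∂bde = de − be + bd.
The 15×10 boundary matrix has rank 10 and Smith normal form diag(1,1,1,1,1,1,1,1,1,2).

From H_k ≅ ker(∂_k) / im(∂_{k+1}) we obtain:

  H_0: rank C_0 − rank ∂_1 = 6 − 5 = 1, and the invariant factors of ∂_1 are all 1, so H_0 = Z.

(K is a triangulation of the real projective plane RP^2.)

H_0 ≅ Z.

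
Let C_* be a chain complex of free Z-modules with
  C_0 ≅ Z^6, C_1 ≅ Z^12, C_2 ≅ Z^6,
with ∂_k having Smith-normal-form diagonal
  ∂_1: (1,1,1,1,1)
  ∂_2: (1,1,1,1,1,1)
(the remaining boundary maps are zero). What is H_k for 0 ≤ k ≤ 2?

H_0 ≅ Z,  H_1 ≅ Z,  H_2 = 0.

H_0: b_0 = 6 − 0 − 5 = 1; torsion from ∂_1 factors > 1: none. So H_0 ≅ Z.
H_1: b_1 = 12 − 5 − 6 = 1; torsion from ∂_2 factors > 1: none. So H_1 ≅ Z.
H_2: b_2 = 6 − 6 − 0 = 0; torsion from ∂_3 factors > 1: none. So H_2 ≅ 0.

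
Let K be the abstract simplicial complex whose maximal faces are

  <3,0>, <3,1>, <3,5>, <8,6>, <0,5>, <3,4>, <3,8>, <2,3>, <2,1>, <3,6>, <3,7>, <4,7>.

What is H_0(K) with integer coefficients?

H_0 = Z.

We work with the vertex ordering 0 < 1 < 2 < 3 < 4 < 5 < 6 < 7 < 8. The simplices of K, each written with vertices in increasing order, are:

  0-simplices (9): [0], [1], [2], [3], [4], [5], [6], [7], [8]
  1-simplices (12): [0,3], [0,5], [1,2], [1,3], [2,3], [3,4], [3,5], [3,6], [3,7], [3,8], [4,7], [6,8]

so the chain groups are C_0 ≅ Z^9, C_1 ≅ Z^12.

∂_1: C_1 → C_0 maps an edge to its endpoints' difference, ∂[p,q] = q − p.
The resulting 9×12 matrix has rank 8, and its Smith normal form has invariant factors (1,1,1,1,1,1,1,1).

Reading off H_k = ker ∂_k / im ∂_{k+1}:

  H_0: rank C_0 − rank ∂_1 = 9 − 8 = 1, and the invariant factors of ∂_1 are all 1, so H_0 = Z.

(K is a triangulation of a wedge of 4 circles.)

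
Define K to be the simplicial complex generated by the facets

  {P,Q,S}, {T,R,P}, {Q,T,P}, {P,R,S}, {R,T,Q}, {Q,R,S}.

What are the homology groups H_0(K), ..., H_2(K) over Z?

Fix the vertex order P < Q < R < S < T and write every simplex with vertices in increasing order. Then dim K = 2 and the simplices of K are:

  0-simplices (5): P, Q, R, S, T
  1-simplices (9): PQ, PR, PS, PT, QR, QS, QT, RS, RT
  2-simplices (6): PQS, PQT, PRS, PRT, QRS, QRT

giving chain groups C_0 ≅ Z^5, C_1 ≅ Z^9, C_2 ≅ Z^6.

Boundary ∂_1: C_1 → C_0 maps an edge to its endpoints' difference, ∂[p,q] = q − p.
The resulting 5×9 matrix has rank 4, and its Smith normal form has invariant factors (1,1,1,1).

∂_2: C_2 → C_1 sends each 2-simplex [p,q,r] to [q,r] − [p,r] + [p,q]. For instance
  ∂QRT = RT − QT + QR,
  ∂PQS = QS − PS + PQ.
This gives a 9×6 integer matrix of rank 5; reducing to Smith normal form yields diagonal entries (1,1,1,1,1).

Reading off H_k = ker ∂_k / im ∂_{k+1}:

  H_0: rank C_0 − rank ∂_1 = 5 − 4 = 1, and the invariant factors of ∂_1 are all 1, so H_0 ≅ Z.
  H_1: rank ker ∂_1 − rank ∂_2 = (9 − 4) − 5 = 0, and the invariant factors of ∂_2 are all 1, so H_1 ≅ 0.
  H_2: rank ker ∂_2 − rank ∂_3 = (6 − 5) − 0 = 1, and there is no ∂_3, so H_2 ≅ Z.

(K is a triangulation of the 2-sphere S^2.)

H_0 ≅ Z,  H_1 = 0,  H_2 ≅ Z.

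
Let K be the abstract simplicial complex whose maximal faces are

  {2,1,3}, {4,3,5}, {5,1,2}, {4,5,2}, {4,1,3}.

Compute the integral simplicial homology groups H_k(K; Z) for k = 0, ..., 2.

Fix the vertex order 1 < 2 < 3 < 4 < 5 and write every simplex with vertices in increasing order. Then dim K = 2 and the simplices of K are:

  0-simplices (5): [1], [2], [3], [4], [5]
  1-simplices (10): [1,2], [1,3], [1,4], [1,5], [2,3], [2,4], [2,5], [3,4], [3,5], [4,5]
  2-simplices (5): [1,2,3], [1,2,5], [1,3,4], [2,4,5], [3,4,5]

giving chain groups C_0 ≅ Z^5, C_1 ≅ Z^10, C_2 ≅ Z^5.

The boundary map ∂_1: C_1 → C_0 maps an edge to its endpoints' difference, ∂[p,q] = q − p.
This gives a 5×10 integer matrix of rank 4; reducing to Smith normal form yields diagonal entries (1,1,1,1).

The boundary map ∂_2: C_2 → C_1 sends each 2-simplex [p,q,r] to [q,r] − [p,r] + [p,q]. For instance
  ∂[3,4,5] = [4,5] − [3,5] + [3,4],
  ∂[2,4,5] = [4,5] − [2,5] + [2,4].
This gives a 10×5 integer matrix of rank 5; reducing to Smith normal form yields diagonal entries (1,1,1,1,1).

Computing H_k = (kernel of ∂_k) / (image of ∂_{k+1}):

  H_0: rank C_0 − rank ∂_1 = 5 − 4 = 1, and the invariant factors of ∂_1 are all 1, so H_0 ≅ Z.
  H_1: rank ker ∂_1 − rank ∂_2 = (10 − 4) − 5 = 1, and the invariant factors of ∂_2 are all 1, so H_1 ≅ Z.
  H_2: rank ker ∂_2 − rank ∂_3 = (5 − 5) − 0 = 0, and there is no ∂_3, so H_2 ≅ 0.

As a check, the Euler characteristic is 5 − 10 + 5 = 0, which agrees with 1 − 1 + 0 = 0.

H_0 ≅ Z,  H_1 ≅ Z,  H_2 = 0.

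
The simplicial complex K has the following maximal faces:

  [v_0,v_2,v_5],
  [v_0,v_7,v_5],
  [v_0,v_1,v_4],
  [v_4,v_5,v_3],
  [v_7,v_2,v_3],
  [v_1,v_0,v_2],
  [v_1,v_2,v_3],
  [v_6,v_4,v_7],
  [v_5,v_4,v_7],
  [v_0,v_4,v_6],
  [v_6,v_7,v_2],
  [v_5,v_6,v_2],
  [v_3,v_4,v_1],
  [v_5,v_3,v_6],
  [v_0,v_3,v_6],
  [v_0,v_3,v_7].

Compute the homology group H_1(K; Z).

Fix the vertex order v_0 < v_1 < v_2 < v_3 < v_4 < v_5 < v_6 < v_7 and write every simplex with vertices in increasing order. Then dim K = 2 and the simplices of K are:

  0-simplices (8): [v_0], [v_1], [v_2], [v_3], [v_4], [v_5], [v_6], [v_7]
  1-simplices (24): (24 of them)
  2-simplices (16): (16 of them)

giving chain groups C_0 ≅ Z^8, C_1 ≅ Z^24, C_2 ≅ Z^16.

Boundary ∂_1: C_1 → C_0 sends each edge [p,q] (with p < q) to q − p.
The resulting 8×24 matrix has rank 7, and its Smith normal form has invariant factors (1,1,1,1,1,1,1).

Boundary ∂_2: C_2 → C_1 acts by ∂[p,q,r] = [q,r] − [p,r] + [p,q]. For instance
  ∂[v_2,v_6,v_7] = [v_6,v_7] − [v_2,v_7] + [v_2,v_6],
  ∂[v_4,v_6,v_7] = [v_6,v_7] − [v_4,v_7] + [v_4,v_6].
The resulting 24×16 matrix has rank 15, and its Smith normal form has invariant factors (1,1,1,1,1,1,1,1,1,1,1,1,1,1,1).

Reading off H_k = ker ∂_k / im ∂_{k+1}:

  H_1: rank ker ∂_1 − rank ∂_2 = (24 − 7) − 15 = 2, and the invariant factors of ∂_2 are all 1, so H_1 = Z^2.

H_1 = Z^2.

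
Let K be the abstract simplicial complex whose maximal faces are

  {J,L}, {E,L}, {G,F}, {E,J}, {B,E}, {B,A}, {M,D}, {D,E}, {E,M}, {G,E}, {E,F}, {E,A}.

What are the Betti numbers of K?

b_0 = 1, b_1 = 4.

Fix the vertex order A < B < D < E < F < G < J < L < M and write every simplex with vertices in increasing order. Then dim K = 1 and the simplices of K are:

  0-simplices (9): A, B, D, E, F, G, J, L, M
  1-simplices (12): AB, AE, BE, DE, DM, EF, EG, EJ, EL, EM, FG, JL

giving chain groups C_0 ≅ Z^9, C_1 ≅ Z^12.

Boundary ∂_1: C_1 → C_0 is given by ∂[p,q] = [q] − [p].
The resulting 9×12 matrix has rank 8, and its Smith normal form has invariant factors (1,1,1,1,1,1,1,1).

Computing H_k = (kernel of ∂_k) / (image of ∂_{k+1}):

  H_0: rank C_0 − rank ∂_1 = 9 − 8 = 1, and the invariant factors of ∂_1 are all 1, so H_0 ≅ Z.
  H_1: rank ker ∂_1 − rank ∂_2 = (12 − 8) − 0 = 4, and there is no ∂_2, so H_1 ≅ Z^4.

As a check, the Euler characteristic is 9 − 12 = -3, which agrees with 1 − 4 = -3.

Hence the Betti numbers are b_0 = 1, b_1 = 4.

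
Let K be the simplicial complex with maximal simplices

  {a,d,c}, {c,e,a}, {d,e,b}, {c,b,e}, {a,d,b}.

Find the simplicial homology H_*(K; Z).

We work with the vertex ordering a < b < c < d < e. The simplices of K, each written with vertices in increasing order, are:

  0-simplices (5): a, b, c, d, e
  1-simplices (10): ab, ac, ad, ae, bc, bd, be, cd, ce, de
  2-simplices (5): abd, acd, ace, bce, bde

giving chain groups C_0 ≅ Z^5, C_1 ≅ Z^10, C_2 ≅ Z^5.

Boundary ∂_1: C_1 → C_0 maps an edge to its endpoints' difference, ∂[p,q] = q − p. For instance
  ∂bd = d − b.
As a 5×10 matrix over Z this has rank 4, with invariant factors (1,1,1,1).

The boundary map ∂_2: C_2 → C_1 maps a triangle to the signed sum of its edges. For instance
  ∂abd = bd − ad + ab,
  ∂bde = de − be + bd.
As a 10×5 matrix over Z this has rank 5, with invariant factors (1,1,1,1,1).

Reading off H_k = ker ∂_k / im ∂_{k+1}:

  H_0: rank C_0 − rank ∂_1 = 5 − 4 = 1, and the invariant factors of ∂_1 are all 1, so H_0 = Z.
  H_1: rank ker ∂_1 − rank ∂_2 = (10 − 4) − 5 = 1, and the invariant factors of ∂_2 are all 1, so H_1 = Z.
  H_2: rank ker ∂_2 − rank ∂_3 = (5 − 5) − 0 = 0, and there is no ∂_3, so H_2 = 0.

As a check, the Euler characteristic is 5 − 10 + 5 = 0, which agrees with 1 − 1 + 0 = 0.
(K is a triangulation of the Möbius band.)

H_0 = Z,  H_1 = Z,  H_2 = 0.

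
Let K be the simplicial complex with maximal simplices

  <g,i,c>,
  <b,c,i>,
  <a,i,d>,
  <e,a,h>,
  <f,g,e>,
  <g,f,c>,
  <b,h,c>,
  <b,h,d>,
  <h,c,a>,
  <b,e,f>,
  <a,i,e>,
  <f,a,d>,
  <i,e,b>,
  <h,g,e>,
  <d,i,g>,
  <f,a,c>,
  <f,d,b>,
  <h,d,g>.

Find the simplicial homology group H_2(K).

H_2 = Z.

We work with the vertex ordering a < b < c < d < e < f < g < h < i. The simplices of K, each written with vertices in increasing order, are:

  0-simplices (9): a, b, c, d, e, f, g, h, i
  1-simplices (27): ac, ad, ae, af, ah, ai, bc, bd, be, bf, bh, bi, cf, cg, ch, ci, df, dg, dh, di, ef, eg, eh, ei, fg, gh, gi
  2-simplices (18): acf, ach, adf, adi, aeh, aei, bch, bci, bdf, bdh, bef, bei, cfg, cgi, dgh, dgi, efg, egh

so the chain groups are C_0 ≅ Z^9, C_1 ≅ Z^27, C_2 ≅ Z^18.

∂_1: C_1 → C_0 sends each edge [p,q] (with p < q) to q − p.
The resulting 9×27 matrix has rank 8, and its Smith normal form has invariant factors (1,1,1,1,1,1,1,1).

∂_2: C_2 → C_1 sends each 2-simplex [p,q,r] to [q,r] − [p,r] + [p,q]. For instance
  ∂cfg = fg − cg + cf,
  ∂bch = ch − bh + bc.
This gives a 27×18 integer matrix of rank 17; reducing to Smith normal form yields diagonal entries (1,1,1,1,1,1,1,1,1,1,1,1,1,1,1,1,1).

From H_k ≅ ker(∂_k) / im(∂_{k+1}) we obtain:

  H_2: rank ker ∂_2 − rank ∂_3 = (18 − 17) − 0 = 1, and there is no ∂_3, so H_2 = Z.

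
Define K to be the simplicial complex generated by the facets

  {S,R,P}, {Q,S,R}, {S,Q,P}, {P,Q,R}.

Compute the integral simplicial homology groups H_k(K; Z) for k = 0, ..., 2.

H_0 ≅ Z,  H_1 = 0,  H_2 ≅ Z.

K has 4 vertices, 6 edges, 4 triangles.
rank ∂_0 = 0, rank ∂_1 = 3 ⇒ b_0 = 4 − 0 − 3 = 1; all invariant factors of ∂_1 are 1 so no torsion. So H_0 = Z.
rank ∂_1 = 3, rank ∂_2 = 3 ⇒ b_1 = 6 − 3 − 3 = 0; all invariant factors of ∂_2 are 1 so no torsion. So H_1 = 0.
rank ∂_2 = 3, rank ∂_3 = 0 ⇒ b_2 = 4 − 3 − 0 = 1. So H_2 = Z.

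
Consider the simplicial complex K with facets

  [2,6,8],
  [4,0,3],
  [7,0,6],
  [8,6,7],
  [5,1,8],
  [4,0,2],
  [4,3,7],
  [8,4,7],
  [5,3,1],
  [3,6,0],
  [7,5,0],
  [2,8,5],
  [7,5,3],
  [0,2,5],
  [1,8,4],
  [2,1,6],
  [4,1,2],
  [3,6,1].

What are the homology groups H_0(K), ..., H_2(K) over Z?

H_0 ≅ Z,  H_1 ≅ Z × Z/2,  H_2 = 0.

K has 9 vertices, 27 edges, 18 triangles.
rank ∂_0 = 0, rank ∂_1 = 8 ⇒ b_0 = 9 − 0 − 8 = 1; all invariant factors of ∂_1 are 1 so no torsion. So H_0 = Z.
rank ∂_1 = 8, rank ∂_2 = 18 ⇒ b_1 = 27 − 8 − 18 = 1; ∂_2 has invariant factor(s) [2] giving torsion. So H_1 = Z × Z/2.
rank ∂_2 = 18, rank ∂_3 = 0 ⇒ b_2 = 18 − 18 − 0 = 0. So H_2 = 0.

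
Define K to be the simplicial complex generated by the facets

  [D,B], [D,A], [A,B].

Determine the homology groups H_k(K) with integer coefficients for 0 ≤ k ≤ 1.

H_0 = Z,  H_1 = Z.

We work with the vertex ordering A < B < D. The simplices of K, each written with vertices in increasing order, are:

  0-simplices (3): A, B, D
  1-simplices (3): AB, AD, BD

so the chain groups are C_0 ≅ Z^3, C_1 ≅ Z^3.

Boundary ∂_1: C_1 → C_0 is given by ∂[p,q] = [q] − [p].
The 3×3 boundary matrix has rank 2 and Smith normal form diag(1,1).

Computing H_k = (kernel of ∂_k) / (image of ∂_{k+1}):

  H_0: rank C_0 − rank ∂_1 = 3 − 2 = 1, and the invariant factors of ∂_1 are all 1, so H_0 = Z.
  H_1: rank ker ∂_1 − rank ∂_2 = (3 − 2) − 0 = 1, and there is no ∂_2, so H_1 = Z.

As a check, the Euler characteristic is 3 − 3 = 0, which agrees with 1 − 1 = 0.
(K is a triangulation of the circle S^1.)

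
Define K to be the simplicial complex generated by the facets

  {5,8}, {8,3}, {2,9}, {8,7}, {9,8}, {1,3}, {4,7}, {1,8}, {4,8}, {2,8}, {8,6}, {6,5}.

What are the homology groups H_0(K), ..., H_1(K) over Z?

H_0 ≅ Z,  H_1 ≅ Z^4.

K has 9 vertices, 12 edges.
rank ∂_0 = 0, rank ∂_1 = 8 ⇒ b_0 = 9 − 0 − 8 = 1; all invariant factors of ∂_1 are 1 so no torsion. So H_0 ≅ Z.
rank ∂_1 = 8, rank ∂_2 = 0 ⇒ b_1 = 12 − 8 − 0 = 4. So H_1 ≅ Z^4.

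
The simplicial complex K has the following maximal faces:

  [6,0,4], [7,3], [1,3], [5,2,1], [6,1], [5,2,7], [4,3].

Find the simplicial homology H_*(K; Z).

H_0 ≅ Z,  H_1 ≅ Z^2,  H_2 = 0.

Take the total order 0 < 1 < 2 < 3 < 4 < 5 < 6 < 7 on the vertex set. Then K (dimension 2) consists of the simplices:

  0-simplices (8): [0], [1], [2], [3], [4], [5], [6], [7]
  1-simplices (12): [0,4], [0,6], [1,2], [1,3], [1,5], [1,6], [2,5], [2,7], [3,4], [3,7], [4,6], [5,7]
  2-simplices (3): [0,4,6], [1,2,5], [2,5,7]

Hence C_0 ≅ Z^8, C_1 ≅ Z^12, C_2 ≅ Z^3.

∂_1: C_1 → C_0 maps an edge to its endpoints' difference, ∂[p,q] = q − p. For instance
  ∂[5,7] = [7] − [5].
This gives a 8×12 integer matrix of rank 7; reducing to Smith normal form yields diagonal entries (1,1,1,1,1,1,1).

Boundary ∂_2: C_2 → C_1 acts by ∂[p,q,r] = [q,r] − [p,r] + [p,q]. For instance
  ∂[1,2,5] = [2,5] − [1,5] + [1,2],
  ∂[0,4,6] = [4,6] − [0,6] + [0,4].
The resulting 12×3 matrix has rank 3, and its Smith normal form has invariant factors (1,1,1).

Reading off H_k = ker ∂_k / im ∂_{k+1}:

  H_0: rank C_0 − rank ∂_1 = 8 − 7 = 1, and the invariant factors of ∂_1 are all 1, so H_0 = Z.
  H_1: rank ker ∂_1 − rank ∂_2 = (12 − 7) − 3 = 2, and the invariant factors of ∂_2 are all 1, so H_1 = Z^2.
  H_2: rank ker ∂_2 − rank ∂_3 = (3 − 3) − 0 = 0, and there is no ∂_3, so H_2 = 0.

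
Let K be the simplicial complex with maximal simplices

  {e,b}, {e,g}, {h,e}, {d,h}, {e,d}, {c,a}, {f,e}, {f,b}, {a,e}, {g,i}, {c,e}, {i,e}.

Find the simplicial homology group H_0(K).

H_0 = Z.

We work with the vertex ordering a < b < c < d < e < f < g < h < i. The simplices of K, each written with vertices in increasing order, are:

  0-simplices (9): a, b, c, d, e, f, g, h, i
  1-simplices (12): ac, ae, be, bf, ce, de, dh, ef, eg, eh, ei, gi

Hence C_0 ≅ Z^9, C_1 ≅ Z^12.

Boundary ∂_1: C_1 → C_0 sends each edge [p,q] (with p < q) to q − p.
As a 9×12 matrix over Z this has rank 8, with invariant factors (1,1,1,1,1,1,1,1).

Now H_k = ker ∂_k / im ∂_{k+1}, so:

  H_0: rank C_0 − rank ∂_1 = 9 − 8 = 1, and the invariant factors of ∂_1 are all 1, so H_0 ≅ Z.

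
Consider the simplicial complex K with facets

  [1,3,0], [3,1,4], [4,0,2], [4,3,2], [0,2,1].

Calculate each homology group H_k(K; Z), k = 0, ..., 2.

Fix the vertex order 0 < 1 < 2 < 3 < 4 and write every simplex with vertices in increasing order. Then dim K = 2 and the simplices of K are:

  0-simplices (5): [0], [1], [2], [3], [4]
  1-simplices (10): [0,1], [0,2], [0,3], [0,4], [1,2], [1,3], [1,4], [2,3], [2,4], [3,4]
  2-simplices (5): [0,1,2], [0,1,3], [0,2,4], [1,3,4], [2,3,4]

giving chain groups C_0 ≅ Z^5, C_1 ≅ Z^10, C_2 ≅ Z^5.

The boundary map ∂_1: C_1 → C_0 is given by ∂[p,q] = [q] − [p]. For instance
  ∂[0,4] = [4] − [0].
The resulting 5×10 matrix has rank 4, and its Smith normal form has invariant factors (1,1,1,1).

Boundary ∂_2: C_2 → C_1 acts by ∂[p,q,r] = [q,r] − [p,r] + [p,q]. For instance
  ∂[0,2,4] = [2,4] − [0,4] + [0,2],
  ∂[2,3,4] = [3,4] − [2,4] + [2,3].
The resulting 10×5 matrix has rank 5, and its Smith normal form has invariant factors (1,1,1,1,1).

Computing H_k = (kernel of ∂_k) / (image of ∂_{k+1}):

  H_0: rank C_0 − rank ∂_1 = 5 − 4 = 1, and the invariant factors of ∂_1 are all 1, so H_0 = Z.
  H_1: rank ker ∂_1 − rank ∂_2 = (10 − 4) − 5 = 1, and the invariant factors of ∂_2 are all 1, so H_1 = Z.
  H_2: rank ker ∂_2 − rank ∂_3 = (5 − 5) − 0 = 0, and there is no ∂_3, so H_2 = 0.

As a check, the Euler characteristic is 5 − 10 + 5 = 0, which agrees with 1 − 1 + 0 = 0.

H_0 = Z,  H_1 = Z,  H_2 = 0.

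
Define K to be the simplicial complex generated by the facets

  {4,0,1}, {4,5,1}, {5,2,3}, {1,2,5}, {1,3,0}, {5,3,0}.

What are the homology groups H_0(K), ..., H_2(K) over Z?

Order the vertices as 0 < 1 < 2 < 3 < 4 < 5. Listing each simplex with vertices in this order, K has dimension 2 with simplices:

  0-simplices (6): [0], [1], [2], [3], [4], [5]
  1-simplices (12): [0,1], [0,3], [0,4], [0,5], [1,2], [1,3], [1,4], [1,5], [2,3], [2,5], [3,5], [4,5]
  2-simplices (6): [0,1,3], [0,1,4], [0,3,5], [1,2,5], [1,4,5], [2,3,5]

giving chain groups C_0 ≅ Z^6, C_1 ≅ Z^12, C_2 ≅ Z^6.

Boundary ∂_1: C_1 → C_0 sends each edge [p,q] (with p < q) to q − p.
As a 6×12 matrix over Z this has rank 5, with invariant factors (1,1,1,1,1).

The boundary map ∂_2: C_2 → C_1 acts by ∂[p,q,r] = [q,r] − [p,r] + [p,q]. For instance
  ∂[0,3,5] = [3,5] − [0,5] + [0,3],
  ∂[1,2,5] = [2,5] − [1,5] + [1,2].
This gives a 12×6 integer matrix of rank 6; reducing to Smith normal form yields diagonal entries (1,1,1,1,1,1).

Reading off H_k = ker ∂_k / im ∂_{k+1}:

  H_0: rank C_0 − rank ∂_1 = 6 − 5 = 1, and the invariant factors of ∂_1 are all 1, so H_0 ≅ Z.
  H_1: rank ker ∂_1 − rank ∂_2 = (12 − 5) − 6 = 1, and the invariant factors of ∂_2 are all 1, so H_1 ≅ Z.
  H_2: rank ker ∂_2 − rank ∂_3 = (6 − 6) − 0 = 0, and there is no ∂_3, so H_2 ≅ 0.

H_0 = Z,  H_1 = Z,  H_2 = 0.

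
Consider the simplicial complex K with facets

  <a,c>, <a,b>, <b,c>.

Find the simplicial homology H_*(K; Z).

K has 3 vertices, 3 edges.
rank ∂_0 = 0, rank ∂_1 = 2 ⇒ b_0 = 3 − 0 − 2 = 1; all invariant factors of ∂_1 are 1 so no torsion. So H_0 ≅ Z.
rank ∂_1 = 2, rank ∂_2 = 0 ⇒ b_1 = 3 − 2 − 0 = 1. So H_1 ≅ Z.

H_0 ≅ Z,  H_1 ≅ Z.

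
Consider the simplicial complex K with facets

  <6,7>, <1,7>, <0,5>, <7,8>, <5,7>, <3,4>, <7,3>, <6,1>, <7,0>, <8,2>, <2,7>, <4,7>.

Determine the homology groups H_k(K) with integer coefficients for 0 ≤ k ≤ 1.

Order the vertices as 0 < 1 < 2 < 3 < 4 < 5 < 6 < 7 < 8. Listing each simplex with vertices in this order, K has dimension 1 with simplices:

  0-simplices (9): [0], [1], [2], [3], [4], [5], [6], [7], [8]
  1-simplices (12): [0,5], [0,7], [1,6], [1,7], [2,7], [2,8], [3,4], [3,7], [4,7], [5,7], [6,7], [7,8]

Hence C_0 ≅ Z^9, C_1 ≅ Z^12.

Boundary ∂_1: C_1 → C_0 is given by ∂[p,q] = [q] − [p].
The resulting 9×12 matrix has rank 8, and its Smith normal form has invariant factors (1,1,1,1,1,1,1,1).

Now H_k = ker ∂_k / im ∂_{k+1}, so:

  H_0: rank C_0 − rank ∂_1 = 9 − 8 = 1, and the invariant factors of ∂_1 are all 1, so H_0 ≅ Z.
  H_1: rank ker ∂_1 − rank ∂_2 = (12 − 8) − 0 = 4, and there is no ∂_2, so H_1 ≅ Z^4.

(K is a triangulation of a wedge of 4 circles.)

H_0 = Z,  H_1 = Z^4.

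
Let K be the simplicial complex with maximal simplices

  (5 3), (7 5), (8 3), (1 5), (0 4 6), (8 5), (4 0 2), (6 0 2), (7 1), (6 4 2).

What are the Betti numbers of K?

b_0 = 2, b_1 = 2, b_2 = 1.

K has 9 vertices, 12 edges, 4 triangles.
rank ∂_0 = 0, rank ∂_1 = 7 ⇒ b_0 = 9 − 0 − 7 = 2; all invariant factors of ∂_1 are 1 so no torsion. So H_0 ≅ Z^2.
rank ∂_1 = 7, rank ∂_2 = 3 ⇒ b_1 = 12 − 7 − 3 = 2; all invariant factors of ∂_2 are 1 so no torsion. So H_1 ≅ Z^2.
rank ∂_2 = 3, rank ∂_3 = 0 ⇒ b_2 = 4 − 3 − 0 = 1. So H_2 ≅ Z.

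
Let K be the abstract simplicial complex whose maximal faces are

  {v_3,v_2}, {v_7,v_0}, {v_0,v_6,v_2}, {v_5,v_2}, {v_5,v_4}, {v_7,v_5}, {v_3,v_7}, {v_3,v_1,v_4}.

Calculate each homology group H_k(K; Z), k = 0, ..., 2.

H_0 = Z,  H_1 = Z^3,  H_2 = 0.

Take the total order v_0 < v_1 < v_2 < v_3 < v_4 < v_5 < v_6 < v_7 on the vertex set. Then K (dimension 2) consists of the simplices:

  0-simplices (8): [v_0], [v_1], [v_2], [v_3], [v_4], [v_5], [v_6], [v_7]
  1-simplices (12): [v_0,v_2], [v_0,v_6], [v_0,v_7], [v_1,v_3], [v_1,v_4], [v_2,v_3], [v_2,v_5], [v_2,v_6], [v_3,v_4], [v_3,v_7], [v_4,v_5], [v_5,v_7]
  2-simplices (2): [v_0,v_2,v_6], [v_1,v_3,v_4]

Hence C_0 ≅ Z^8, C_1 ≅ Z^12, C_2 ≅ Z^2.

Boundary ∂_1: C_1 → C_0 is given by ∂[p,q] = [q] − [p].
As a 8×12 matrix over Z this has rank 7, with invariant factors (1,1,1,1,1,1,1).

Boundary ∂_2: C_2 → C_1 maps a triangle to the signed sum of its edges. For instance
  ∂[v_0,v_2,v_6] = [v_2,v_6] − [v_0,v_6] + [v_0,v_2],
  ∂[v_1,v_3,v_4] = [v_3,v_4] − [v_1,v_4] + [v_1,v_3].
This gives a 12×2 integer matrix of rank 2; reducing to Smith normal form yields diagonal entries (1,1).

Now H_k = ker ∂_k / im ∂_{k+1}, so:

  H_0: rank C_0 − rank ∂_1 = 8 − 7 = 1, and the invariant factors of ∂_1 are all 1, so H_0 = Z.
  H_1: rank ker ∂_1 − rank ∂_2 = (12 − 7) − 2 = 3, and the invariant factors of ∂_2 are all 1, so H_1 = Z^3.
  H_2: rank ker ∂_2 − rank ∂_3 = (2 − 2) − 0 = 0, and there is no ∂_3, so H_2 = 0.

As a check, the Euler characteristic is 8 − 12 + 2 = -2, which agrees with 1 − 3 + 0 = -2.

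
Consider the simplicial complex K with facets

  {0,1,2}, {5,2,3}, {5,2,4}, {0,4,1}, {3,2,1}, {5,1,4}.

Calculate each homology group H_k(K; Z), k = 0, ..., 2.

Order the vertices as 0 < 1 < 2 < 3 < 4 < 5. Listing each simplex with vertices in this order, K has dimension 2 with simplices:

  0-simplices (6): [0], [1], [2], [3], [4], [5]
  1-simplices (12): [0,1], [0,2], [0,4], [1,2], [1,3], [1,4], [1,5], [2,3], [2,4], [2,5], [3,5], [4,5]
  2-simplices (6): [0,1,2], [0,1,4], [1,2,3], [1,4,5], [2,3,5], [2,4,5]

so the chain groups are C_0 ≅ Z^6, C_1 ≅ Z^12, C_2 ≅ Z^6.

Boundary ∂_1: C_1 → C_0 maps an edge to its endpoints' difference, ∂[p,q] = q − p. For instance
  ∂[0,1] = [1] − [0].
The resulting 6×12 matrix has rank 5, and its Smith normal form has invariant factors (1,1,1,1,1).

Boundary ∂_2: C_2 → C_1 acts by ∂[p,q,r] = [q,r] − [p,r] + [p,q]. For instance
  ∂[1,2,3] = [2,3] − [1,3] + [1,2],
  ∂[0,1,2] = [1,2] − [0,2] + [0,1].
As a 12×6 matrix over Z this has rank 6, with invariant factors (1,1,1,1,1,1).

Now H_k = ker ∂_k / im ∂_{k+1}, so:

  H_0: rank C_0 − rank ∂_1 = 6 − 5 = 1, and the invariant factors of ∂_1 are all 1, so H_0 = Z.
  H_1: rank ker ∂_1 − rank ∂_2 = (12 − 5) − 6 = 1, and the invariant factors of ∂_2 are all 1, so H_1 = Z.
  H_2: rank ker ∂_2 − rank ∂_3 = (6 − 6) − 0 = 0, and there is no ∂_3, so H_2 = 0.

(K is a triangulation of the cylinder S^1 x I.)

H_0 ≅ Z,  H_1 ≅ Z,  H_2 = 0.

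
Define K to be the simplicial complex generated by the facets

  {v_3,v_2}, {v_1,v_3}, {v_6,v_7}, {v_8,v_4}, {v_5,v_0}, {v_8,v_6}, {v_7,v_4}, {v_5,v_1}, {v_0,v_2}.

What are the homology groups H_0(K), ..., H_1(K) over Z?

Order the vertices as v_0 < v_1 < v_2 < v_3 < v_4 < v_5 < v_6 < v_7 < v_8. Listing each simplex with vertices in this order, K has dimension 1 with simplices:

  0-simplices (9): [v_0], [v_1], [v_2], [v_3], [v_4], [v_5], [v_6], [v_7], [v_8]
  1-simplices (9): [v_0,v_2], [v_0,v_5], [v_1,v_3], [v_1,v_5], [v_2,v_3], [v_4,v_7], [v_4,v_8], [v_6,v_7], [v_6,v_8]

giving chain groups C_0 ≅ Z^9, C_1 ≅ Z^9.

Boundary ∂_1: C_1 → C_0 maps an edge to its endpoints' difference, ∂[p,q] = q − p. For instance
  ∂[v_0,v_2] = [v_2] − [v_0].
This gives a 9×9 integer matrix of rank 7; reducing to Smith normal form yields diagonal entries (1,1,1,1,1,1,1).

Now H_k = ker ∂_k / im ∂_{k+1}, so:

  H_0: rank C_0 − rank ∂_1 = 9 − 7 = 2, and the invariant factors of ∂_1 are all 1, so H_0 = Z^2.
  H_1: rank ker ∂_1 − rank ∂_2 = (9 − 7) − 0 = 2, and there is no ∂_2, so H_1 = Z^2.

As a check, the Euler characteristic is 9 − 9 = 0, which agrees with 2 − 2 = 0.

H_0 = Z^2,  H_1 = Z^2.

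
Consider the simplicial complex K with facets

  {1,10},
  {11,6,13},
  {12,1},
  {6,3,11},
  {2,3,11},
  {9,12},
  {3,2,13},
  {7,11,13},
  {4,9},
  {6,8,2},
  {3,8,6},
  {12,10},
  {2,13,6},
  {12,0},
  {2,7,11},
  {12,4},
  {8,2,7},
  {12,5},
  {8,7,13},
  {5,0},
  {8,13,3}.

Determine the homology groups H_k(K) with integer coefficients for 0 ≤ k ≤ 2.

H_0 ≅ Z^2,  H_1 ≅ Z^3 ⊕ Z_2,  H_2 = 0.

K has 14 vertices, 27 edges, 12 triangles.
rank ∂_0 = 0, rank ∂_1 = 12 ⇒ b_0 = 14 − 0 − 12 = 2; all invariant factors of ∂_1 are 1 so no torsion. So H_0 = Z^2.
rank ∂_1 = 12, rank ∂_2 = 12 ⇒ b_1 = 27 − 12 − 12 = 3; ∂_2 has invariant factor(s) [2] giving torsion. So H_1 = Z^3 ⊕ Z_2.
rank ∂_2 = 12, rank ∂_3 = 0 ⇒ b_2 = 12 − 12 − 0 = 0. So H_2 = 0.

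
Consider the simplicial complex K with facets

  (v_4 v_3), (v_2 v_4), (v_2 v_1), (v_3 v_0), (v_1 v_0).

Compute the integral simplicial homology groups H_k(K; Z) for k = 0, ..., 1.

Order the vertices as v_0 < v_1 < v_2 < v_3 < v_4. Listing each simplex with vertices in this order, K has dimension 1 with simplices:

  0-simplices (5): [v_0], [v_1], [v_2], [v_3], [v_4]
  1-simplices (5): [v_0,v_1], [v_0,v_3], [v_1,v_2], [v_2,v_4], [v_3,v_4]

so the chain groups are C_0 ≅ Z^5, C_1 ≅ Z^5.

Boundary ∂_1: C_1 → C_0 maps an edge to its endpoints' difference, ∂[p,q] = q − p.
The 5×5 boundary matrix has rank 4 and Smith normal form diag(1,1,1,1).

Computing H_k = (kernel of ∂_k) / (image of ∂_{k+1}):

  H_0: rank C_0 − rank ∂_1 = 5 − 4 = 1, and the invariant factors of ∂_1 are all 1, so H_0 = Z.
  H_1: rank ker ∂_1 − rank ∂_2 = (5 − 4) − 0 = 1, and there is no ∂_2, so H_1 = Z.

(K is a triangulation of the circle S^1.)

H_0 = Z,  H_1 = Z.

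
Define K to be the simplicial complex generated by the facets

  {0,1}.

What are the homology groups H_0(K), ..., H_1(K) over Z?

K has 2 vertices, 1 edge.
rank ∂_0 = 0, rank ∂_1 = 1 ⇒ b_0 = 2 − 0 − 1 = 1; all invariant factors of ∂_1 are 1 so no torsion. So H_0 = Z.
rank ∂_1 = 1, rank ∂_2 = 0 ⇒ b_1 = 1 − 1 − 0 = 0. So H_1 = 0.

H_0 = Z,  H_1 = 0.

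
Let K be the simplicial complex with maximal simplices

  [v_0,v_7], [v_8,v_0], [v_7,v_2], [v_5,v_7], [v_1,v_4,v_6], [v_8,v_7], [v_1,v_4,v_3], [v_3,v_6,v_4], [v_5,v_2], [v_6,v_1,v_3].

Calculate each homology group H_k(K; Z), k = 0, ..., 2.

H_0 = Z^2,  H_1 = Z^2,  H_2 = Z.

K has 9 vertices, 12 edges, 4 triangles.
rank ∂_0 = 0, rank ∂_1 = 7 ⇒ b_0 = 9 − 0 − 7 = 2; all invariant factors of ∂_1 are 1 so no torsion. So H_0 = Z^2.
rank ∂_1 = 7, rank ∂_2 = 3 ⇒ b_1 = 12 − 7 − 3 = 2; all invariant factors of ∂_2 are 1 so no torsion. So H_1 = Z^2.
rank ∂_2 = 3, rank ∂_3 = 0 ⇒ b_2 = 4 − 3 − 0 = 1. So H_2 = Z.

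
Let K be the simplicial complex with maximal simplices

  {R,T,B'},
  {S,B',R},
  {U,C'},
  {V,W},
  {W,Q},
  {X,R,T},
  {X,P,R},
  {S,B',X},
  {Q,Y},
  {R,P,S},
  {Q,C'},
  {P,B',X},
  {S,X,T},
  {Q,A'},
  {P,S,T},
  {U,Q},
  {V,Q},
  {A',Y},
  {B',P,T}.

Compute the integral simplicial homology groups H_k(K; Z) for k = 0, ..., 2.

H_0 ≅ Z^2,  H_1 ≅ Z^3 ⊕ Z/2,  H_2 = 0.

Order the vertices as P < Q < R < S < T < U < V < W < X < Y < A' < B' < C'. Listing each simplex with vertices in this order, K has dimension 2 with simplices:

  0-simplices (13): [P], [Q], [R], [S], [T], [U], [V], [W], [X], [Y], [A'], [B'], [C']
  1-simplices (24): (24 of them)
  2-simplices (10): [P,R,S], [P,R,X], [P,S,T], [P,T,B'], [P,X,B'], [R,S,B'], [R,T,X], [R,T,B'], [S,T,X], [S,X,B']

giving chain groups C_0 ≅ Z^13, C_1 ≅ Z^24, C_2 ≅ Z^10.

The boundary map ∂_1: C_1 → C_0 sends each edge [p,q] (with p < q) to q − p.
This gives a 13×24 integer matrix of rank 11; reducing to Smith normal form yields diagonal entries (1,1,1,1,1,1,1,1,1,1,1).

∂_2: C_2 → C_1 sends each 2-simplex [p,q,r] to [q,r] − [p,r] + [p,q]. For instance
  ∂[P,T,B'] = [T,B'] − [P,B'] + [P,T],
  ∂[P,R,S] = [R,S] − [P,S] + [P,R].
The 24×10 boundary matrix has rank 10 and Smith normal form diag(1,1,1,1,1,1,1,1,1,2).

Reading off H_k = ker ∂_k / im ∂_{k+1}:

  H_0: rank C_0 − rank ∂_1 = 13 − 11 = 2, and the invariant factors of ∂_1 are all 1, so H_0 ≅ Z^2.
  H_1: rank ker ∂_1 − rank ∂_2 = (24 − 11) − 10 = 3, and ∂_2 has invariant factor 2 > 1, so H_1 ≅ Z^3 ⊕ Z/2.
  H_2: rank ker ∂_2 − rank ∂_3 = (10 − 10) − 0 = 0, and there is no ∂_3, so H_2 ≅ 0.

As a check, the Euler characteristic is 13 − 24 + 10 = -1, which agrees with 2 − 3 + 0 = -1.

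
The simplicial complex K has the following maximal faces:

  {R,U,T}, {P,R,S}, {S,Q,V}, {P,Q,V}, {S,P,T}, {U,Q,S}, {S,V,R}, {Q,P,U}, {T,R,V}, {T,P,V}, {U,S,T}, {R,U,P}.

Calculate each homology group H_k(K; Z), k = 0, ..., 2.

Take the total order P < Q < R < S < T < U < V on the vertex set. Then K (dimension 2) consists of the simplices:

  0-simplices (7): P, Q, R, S, T, U, V
  1-simplices (18): PQ, PR, PS, PT, PU, PV, QS, QU, QV, RS, RT, RU, RV, ST, SU, SV, TU, TV
  2-simplices (12): PQU, PQV, PRS, PRU, PST, PTV, QSU, QSV, RSV, RTU, RTV, STU

so the chain groups are C_0 ≅ Z^7, C_1 ≅ Z^18, C_2 ≅ Z^12.

Boundary ∂_1: C_1 → C_0 is given by ∂[p,q] = [q] − [p].
As a 7×18 matrix over Z this has rank 6, with invariant factors (1,1,1,1,1,1).

∂_2: C_2 → C_1 acts by ∂[p,q,r] = [q,r] − [p,r] + [p,q]. For instance
  ∂PRS = RS − PS + PR,
  ∂STU = TU − SU + ST.
The resulting 18×12 matrix has rank 12, and its Smith normal form has invariant factors (1,1,1,1,1,1,1,1,1,1,1,2).

Now H_k = ker ∂_k / im ∂_{k+1}, so:

  H_0: rank C_0 − rank ∂_1 = 7 − 6 = 1, and the invariant factors of ∂_1 are all 1, so H_0 = Z.
  H_1: rank ker ∂_1 − rank ∂_2 = (18 − 6) − 12 = 0, and ∂_2 has invariant factor 2 > 1, so H_1 = Z/2.
  H_2: rank ker ∂_2 − rank ∂_3 = (12 − 12) − 0 = 0, and there is no ∂_3, so H_2 = 0.

H_0 = Z,  H_1 = Z/2,  H_2 = 0.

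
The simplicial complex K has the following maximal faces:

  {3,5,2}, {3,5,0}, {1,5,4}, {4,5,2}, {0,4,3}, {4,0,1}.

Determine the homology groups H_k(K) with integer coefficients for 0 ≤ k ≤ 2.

Take the total order 0 < 1 < 2 < 3 < 4 < 5 on the vertex set. Then K (dimension 2) consists of the simplices:

  0-simplices (6): [0], [1], [2], [3], [4], [5]
  1-simplices (12): [0,1], [0,3], [0,4], [0,5], [1,4], [1,5], [2,3], [2,4], [2,5], [3,4], [3,5], [4,5]
  2-simplices (6): [0,1,4], [0,3,4], [0,3,5], [1,4,5], [2,3,5], [2,4,5]

Hence C_0 ≅ Z^6, C_1 ≅ Z^12, C_2 ≅ Z^6.

∂_1: C_1 → C_0 is given by ∂[p,q] = [q] − [p]. For instance
  ∂[0,1] = [1] − [0].
As a 6×12 matrix over Z this has rank 5, with invariant factors (1,1,1,1,1).

The boundary map ∂_2: C_2 → C_1 acts by ∂[p,q,r] = [q,r] − [p,r] + [p,q]. For instance
  ∂[2,3,5] = [3,5] − [2,5] + [2,3],
  ∂[0,3,4] = [3,4] − [0,4] + [0,3].
The resulting 12×6 matrix has rank 6, and its Smith normal form has invariant factors (1,1,1,1,1,1).

Reading off H_k = ker ∂_k / im ∂_{k+1}:

  H_0: rank C_0 − rank ∂_1 = 6 − 5 = 1, and the invariant factors of ∂_1 are all 1, so H_0 ≅ Z.
  H_1: rank ker ∂_1 − rank ∂_2 = (12 − 5) − 6 = 1, and the invariant factors of ∂_2 are all 1, so H_1 ≅ Z.
  H_2: rank ker ∂_2 − rank ∂_3 = (6 − 6) − 0 = 0, and there is no ∂_3, so H_2 ≅ 0.

As a check, the Euler characteristic is 6 − 12 + 6 = 0, which agrees with 1 − 1 + 0 = 0.
(K is a triangulation of the cylinder S^1 x I.)

H_0 ≅ Z,  H_1 ≅ Z,  H_2 = 0.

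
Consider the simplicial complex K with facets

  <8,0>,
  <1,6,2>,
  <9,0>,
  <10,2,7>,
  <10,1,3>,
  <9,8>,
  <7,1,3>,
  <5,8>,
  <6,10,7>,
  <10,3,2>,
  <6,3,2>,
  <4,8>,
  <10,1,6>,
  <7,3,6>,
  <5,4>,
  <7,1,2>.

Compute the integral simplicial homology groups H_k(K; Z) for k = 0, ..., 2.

Order the vertices as 0 < 1 < 2 < 3 < 4 < 5 < 6 < 7 < 8 < 9 < 10. Listing each simplex with vertices in this order, K has dimension 2 with simplices:

  0-simplices (11): [0], [1], [2], [3], [4], [5], [6], [7], [8], [9], [10]
  1-simplices (21): [0,8], [0,9], [1,2], [1,3], [1,6], [1,7], [1,10], [2,3], [2,6], [2,7], [2,10], [3,6], [3,7], [3,10], [4,5], [4,8], [5,8], [6,7], [6,10], [7,10], [8,9]
  2-simplices (10): [1,2,6], [1,2,7], [1,3,7], [1,3,10], [1,6,10], [2,3,6], [2,3,10], [2,7,10], [3,6,7], [6,7,10]

so the chain groups are C_0 ≅ Z^11, C_1 ≅ Z^21, C_2 ≅ Z^10.

The boundary map ∂_1: C_1 → C_0 maps an edge to its endpoints' difference, ∂[p,q] = q − p. For instance
  ∂[1,3] = [3] − [1].
The resulting 11×21 matrix has rank 9, and its Smith normal form has invariant factors (1,1,1,1,1,1,1,1,1).

The boundary map ∂_2: C_2 → C_1 acts by ∂[p,q,r] = [q,r] − [p,r] + [p,q]. For instance
  ∂[2,3,6] = [3,6] − [2,6] + [2,3],
  ∂[2,3,10] = [3,10] − [2,10] + [2,3].
As a 21×10 matrix over Z this has rank 10, with invariant factors (1,1,1,1,1,1,1,1,1,2).

From H_k ≅ ker(∂_k) / im(∂_{k+1}) we obtain:

  H_0: rank C_0 − rank ∂_1 = 11 − 9 = 2, and the invariant factors of ∂_1 are all 1, so H_0 = Z^2.
  H_1: rank ker ∂_1 − rank ∂_2 = (21 − 9) − 10 = 2, and ∂_2 has invariant factor 2 > 1, so H_1 = Z^2 ⊕ Z_2.
  H_2: rank ker ∂_2 − rank ∂_3 = (10 − 10) − 0 = 0, and there is no ∂_3, so H_2 = 0.

(K is a triangulation of the disjoint union of a wedge of 2 circles and the real projective plane RP^2.)

H_0 ≅ Z^2,  H_1 ≅ Z^2 ⊕ Z_2,  H_2 = 0.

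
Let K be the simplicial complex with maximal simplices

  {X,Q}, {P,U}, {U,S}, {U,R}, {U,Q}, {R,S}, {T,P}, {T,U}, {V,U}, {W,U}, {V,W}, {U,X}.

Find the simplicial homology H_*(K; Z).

K has 9 vertices, 12 edges.
rank ∂_0 = 0, rank ∂_1 = 8 ⇒ b_0 = 9 − 0 − 8 = 1; all invariant factors of ∂_1 are 1 so no torsion. So H_0 ≅ Z.
rank ∂_1 = 8, rank ∂_2 = 0 ⇒ b_1 = 12 − 8 − 0 = 4. So H_1 ≅ Z^4.

H_0 = Z,  H_1 = Z^4.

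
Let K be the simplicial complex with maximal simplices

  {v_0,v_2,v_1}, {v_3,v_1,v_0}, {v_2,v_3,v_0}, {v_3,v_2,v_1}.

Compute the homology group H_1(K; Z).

H_1 ≅ 0.

We work with the vertex ordering v_0 < v_1 < v_2 < v_3. The simplices of K, each written with vertices in increasing order, are:

  0-simplices (4): [v_0], [v_1], [v_2], [v_3]
  1-simplices (6): [v_0,v_1], [v_0,v_2], [v_0,v_3], [v_1,v_2], [v_1,v_3], [v_2,v_3]
  2-simplices (4): [v_0,v_1,v_2], [v_0,v_1,v_3], [v_0,v_2,v_3], [v_1,v_2,v_3]

giving chain groups C_0 ≅ Z^4, C_1 ≅ Z^6, C_2 ≅ Z^4.

The boundary map ∂_1: C_1 → C_0 maps an edge to its endpoints' difference, ∂[p,q] = q − p. For instance
  ∂[v_0,v_1] = [v_1] − [v_0].
This gives a 4×6 integer matrix of rank 3; reducing to Smith normal form yields diagonal entries (1,1,1).

Boundary ∂_2: C_2 → C_1 maps a triangle to the signed sum of its edges. For instance
  ∂[v_0,v_1,v_2] = [v_1,v_2] − [v_0,v_2] + [v_0,v_1],
  ∂[v_0,v_2,v_3] = [v_2,v_3] − [v_0,v_3] + [v_0,v_2].
The resulting 6×4 matrix has rank 3, and its Smith normal form has invariant factors (1,1,1).

From H_k ≅ ker(∂_k) / im(∂_{k+1}) we obtain:

  H_1: rank ker ∂_1 − rank ∂_2 = (6 − 3) − 3 = 0, and the invariant factors of ∂_2 are all 1, so H_1 = 0.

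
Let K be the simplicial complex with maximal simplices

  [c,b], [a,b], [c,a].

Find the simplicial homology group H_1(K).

Fix the vertex order a < b < c and write every simplex with vertices in increasing order. Then dim K = 1 and the simplices of K are:

  0-simplices (3): a, b, c
  1-simplices (3): ab, ac, bc

Hence C_0 ≅ Z^3, C_1 ≅ Z^3.

The boundary map ∂_1: C_1 → C_0 sends each edge [p,q] (with p < q) to q − p.
The 3×3 boundary matrix has rank 2 and Smith normal form diag(1,1).

Computing H_k = (kernel of ∂_k) / (image of ∂_{k+1}):

  H_1: rank ker ∂_1 − rank ∂_2 = (3 − 2) − 0 = 1, and there is no ∂_2, so H_1 ≅ Z.

H_1 = Z.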